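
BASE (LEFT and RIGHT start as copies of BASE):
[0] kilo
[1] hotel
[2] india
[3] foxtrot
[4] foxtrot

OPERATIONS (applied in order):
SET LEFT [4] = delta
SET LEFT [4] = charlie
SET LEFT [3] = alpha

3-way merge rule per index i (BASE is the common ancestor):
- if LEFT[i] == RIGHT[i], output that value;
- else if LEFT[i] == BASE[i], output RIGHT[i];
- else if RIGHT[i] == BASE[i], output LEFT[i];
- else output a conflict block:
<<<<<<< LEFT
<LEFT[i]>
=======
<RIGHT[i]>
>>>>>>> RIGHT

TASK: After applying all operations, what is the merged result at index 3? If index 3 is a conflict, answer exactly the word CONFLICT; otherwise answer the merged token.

Final LEFT:  [kilo, hotel, india, alpha, charlie]
Final RIGHT: [kilo, hotel, india, foxtrot, foxtrot]
i=0: L=kilo R=kilo -> agree -> kilo
i=1: L=hotel R=hotel -> agree -> hotel
i=2: L=india R=india -> agree -> india
i=3: L=alpha, R=foxtrot=BASE -> take LEFT -> alpha
i=4: L=charlie, R=foxtrot=BASE -> take LEFT -> charlie
Index 3 -> alpha

Answer: alpha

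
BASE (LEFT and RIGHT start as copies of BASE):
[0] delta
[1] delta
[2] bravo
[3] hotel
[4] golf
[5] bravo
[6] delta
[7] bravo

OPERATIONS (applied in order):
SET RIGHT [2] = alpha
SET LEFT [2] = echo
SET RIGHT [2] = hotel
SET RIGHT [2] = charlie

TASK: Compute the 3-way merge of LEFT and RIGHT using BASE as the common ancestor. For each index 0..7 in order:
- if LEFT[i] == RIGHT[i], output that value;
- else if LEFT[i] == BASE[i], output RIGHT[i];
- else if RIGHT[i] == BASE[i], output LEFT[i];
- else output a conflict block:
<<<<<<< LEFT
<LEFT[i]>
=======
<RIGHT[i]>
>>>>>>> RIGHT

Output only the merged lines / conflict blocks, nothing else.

Answer: delta
delta
<<<<<<< LEFT
echo
=======
charlie
>>>>>>> RIGHT
hotel
golf
bravo
delta
bravo

Derivation:
Final LEFT:  [delta, delta, echo, hotel, golf, bravo, delta, bravo]
Final RIGHT: [delta, delta, charlie, hotel, golf, bravo, delta, bravo]
i=0: L=delta R=delta -> agree -> delta
i=1: L=delta R=delta -> agree -> delta
i=2: BASE=bravo L=echo R=charlie all differ -> CONFLICT
i=3: L=hotel R=hotel -> agree -> hotel
i=4: L=golf R=golf -> agree -> golf
i=5: L=bravo R=bravo -> agree -> bravo
i=6: L=delta R=delta -> agree -> delta
i=7: L=bravo R=bravo -> agree -> bravo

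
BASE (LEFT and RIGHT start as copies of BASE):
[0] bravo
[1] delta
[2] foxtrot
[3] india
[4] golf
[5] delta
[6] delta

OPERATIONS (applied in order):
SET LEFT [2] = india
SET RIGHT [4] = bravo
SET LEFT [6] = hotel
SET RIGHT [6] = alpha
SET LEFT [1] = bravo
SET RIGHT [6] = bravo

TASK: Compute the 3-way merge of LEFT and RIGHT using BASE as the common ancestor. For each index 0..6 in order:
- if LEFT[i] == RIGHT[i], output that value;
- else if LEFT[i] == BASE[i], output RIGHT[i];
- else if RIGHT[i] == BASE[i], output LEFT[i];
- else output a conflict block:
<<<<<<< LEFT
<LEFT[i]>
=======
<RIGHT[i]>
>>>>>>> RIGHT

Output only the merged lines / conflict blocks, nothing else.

Answer: bravo
bravo
india
india
bravo
delta
<<<<<<< LEFT
hotel
=======
bravo
>>>>>>> RIGHT

Derivation:
Final LEFT:  [bravo, bravo, india, india, golf, delta, hotel]
Final RIGHT: [bravo, delta, foxtrot, india, bravo, delta, bravo]
i=0: L=bravo R=bravo -> agree -> bravo
i=1: L=bravo, R=delta=BASE -> take LEFT -> bravo
i=2: L=india, R=foxtrot=BASE -> take LEFT -> india
i=3: L=india R=india -> agree -> india
i=4: L=golf=BASE, R=bravo -> take RIGHT -> bravo
i=5: L=delta R=delta -> agree -> delta
i=6: BASE=delta L=hotel R=bravo all differ -> CONFLICT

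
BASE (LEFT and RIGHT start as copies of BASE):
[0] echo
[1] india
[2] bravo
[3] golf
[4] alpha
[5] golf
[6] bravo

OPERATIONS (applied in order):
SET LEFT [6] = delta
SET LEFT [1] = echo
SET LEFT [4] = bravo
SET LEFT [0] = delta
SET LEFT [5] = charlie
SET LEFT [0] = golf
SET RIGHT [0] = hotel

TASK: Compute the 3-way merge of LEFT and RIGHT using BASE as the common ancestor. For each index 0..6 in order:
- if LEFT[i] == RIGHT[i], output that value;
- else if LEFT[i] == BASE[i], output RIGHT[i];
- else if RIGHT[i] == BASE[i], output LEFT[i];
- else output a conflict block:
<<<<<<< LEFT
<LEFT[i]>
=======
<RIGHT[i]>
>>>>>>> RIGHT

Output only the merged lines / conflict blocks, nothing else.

Final LEFT:  [golf, echo, bravo, golf, bravo, charlie, delta]
Final RIGHT: [hotel, india, bravo, golf, alpha, golf, bravo]
i=0: BASE=echo L=golf R=hotel all differ -> CONFLICT
i=1: L=echo, R=india=BASE -> take LEFT -> echo
i=2: L=bravo R=bravo -> agree -> bravo
i=3: L=golf R=golf -> agree -> golf
i=4: L=bravo, R=alpha=BASE -> take LEFT -> bravo
i=5: L=charlie, R=golf=BASE -> take LEFT -> charlie
i=6: L=delta, R=bravo=BASE -> take LEFT -> delta

Answer: <<<<<<< LEFT
golf
=======
hotel
>>>>>>> RIGHT
echo
bravo
golf
bravo
charlie
delta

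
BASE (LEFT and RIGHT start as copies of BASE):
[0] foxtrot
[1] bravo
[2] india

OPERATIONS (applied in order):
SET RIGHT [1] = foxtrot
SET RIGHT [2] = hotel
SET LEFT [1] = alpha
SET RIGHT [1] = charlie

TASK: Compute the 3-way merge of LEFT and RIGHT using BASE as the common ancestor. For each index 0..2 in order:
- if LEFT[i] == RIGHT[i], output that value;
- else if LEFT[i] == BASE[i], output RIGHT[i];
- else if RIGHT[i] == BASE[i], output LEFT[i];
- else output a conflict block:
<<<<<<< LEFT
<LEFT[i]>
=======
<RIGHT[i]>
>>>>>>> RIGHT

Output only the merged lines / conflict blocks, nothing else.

Final LEFT:  [foxtrot, alpha, india]
Final RIGHT: [foxtrot, charlie, hotel]
i=0: L=foxtrot R=foxtrot -> agree -> foxtrot
i=1: BASE=bravo L=alpha R=charlie all differ -> CONFLICT
i=2: L=india=BASE, R=hotel -> take RIGHT -> hotel

Answer: foxtrot
<<<<<<< LEFT
alpha
=======
charlie
>>>>>>> RIGHT
hotel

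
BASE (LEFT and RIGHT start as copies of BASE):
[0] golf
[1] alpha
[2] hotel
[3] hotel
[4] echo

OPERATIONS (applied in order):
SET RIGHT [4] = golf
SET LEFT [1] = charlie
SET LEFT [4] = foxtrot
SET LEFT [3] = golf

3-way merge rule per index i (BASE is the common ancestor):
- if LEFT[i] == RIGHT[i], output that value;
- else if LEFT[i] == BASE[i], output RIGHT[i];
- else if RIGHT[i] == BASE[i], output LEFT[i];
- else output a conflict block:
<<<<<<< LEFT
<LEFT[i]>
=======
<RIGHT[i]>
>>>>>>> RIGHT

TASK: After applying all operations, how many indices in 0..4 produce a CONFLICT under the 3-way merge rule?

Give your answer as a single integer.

Final LEFT:  [golf, charlie, hotel, golf, foxtrot]
Final RIGHT: [golf, alpha, hotel, hotel, golf]
i=0: L=golf R=golf -> agree -> golf
i=1: L=charlie, R=alpha=BASE -> take LEFT -> charlie
i=2: L=hotel R=hotel -> agree -> hotel
i=3: L=golf, R=hotel=BASE -> take LEFT -> golf
i=4: BASE=echo L=foxtrot R=golf all differ -> CONFLICT
Conflict count: 1

Answer: 1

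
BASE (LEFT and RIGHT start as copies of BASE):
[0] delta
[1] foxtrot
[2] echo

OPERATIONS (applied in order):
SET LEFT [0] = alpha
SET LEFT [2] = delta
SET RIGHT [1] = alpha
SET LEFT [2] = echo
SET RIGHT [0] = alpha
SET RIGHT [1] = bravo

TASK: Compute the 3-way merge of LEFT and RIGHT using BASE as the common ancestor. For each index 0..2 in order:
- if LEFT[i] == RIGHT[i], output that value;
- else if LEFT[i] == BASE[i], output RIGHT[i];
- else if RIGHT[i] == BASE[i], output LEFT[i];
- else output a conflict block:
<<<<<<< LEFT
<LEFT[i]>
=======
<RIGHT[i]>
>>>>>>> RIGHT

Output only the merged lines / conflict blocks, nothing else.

Final LEFT:  [alpha, foxtrot, echo]
Final RIGHT: [alpha, bravo, echo]
i=0: L=alpha R=alpha -> agree -> alpha
i=1: L=foxtrot=BASE, R=bravo -> take RIGHT -> bravo
i=2: L=echo R=echo -> agree -> echo

Answer: alpha
bravo
echo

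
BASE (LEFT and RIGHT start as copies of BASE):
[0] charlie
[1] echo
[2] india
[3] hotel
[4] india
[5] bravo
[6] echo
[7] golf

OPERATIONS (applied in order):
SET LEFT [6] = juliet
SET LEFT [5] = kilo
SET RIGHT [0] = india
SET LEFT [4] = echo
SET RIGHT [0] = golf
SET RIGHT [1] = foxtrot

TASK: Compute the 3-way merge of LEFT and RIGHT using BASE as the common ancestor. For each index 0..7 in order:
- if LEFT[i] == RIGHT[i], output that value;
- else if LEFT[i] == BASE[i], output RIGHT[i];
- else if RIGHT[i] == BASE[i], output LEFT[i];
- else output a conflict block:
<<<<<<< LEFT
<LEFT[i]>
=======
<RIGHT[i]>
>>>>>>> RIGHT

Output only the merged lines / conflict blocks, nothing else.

Final LEFT:  [charlie, echo, india, hotel, echo, kilo, juliet, golf]
Final RIGHT: [golf, foxtrot, india, hotel, india, bravo, echo, golf]
i=0: L=charlie=BASE, R=golf -> take RIGHT -> golf
i=1: L=echo=BASE, R=foxtrot -> take RIGHT -> foxtrot
i=2: L=india R=india -> agree -> india
i=3: L=hotel R=hotel -> agree -> hotel
i=4: L=echo, R=india=BASE -> take LEFT -> echo
i=5: L=kilo, R=bravo=BASE -> take LEFT -> kilo
i=6: L=juliet, R=echo=BASE -> take LEFT -> juliet
i=7: L=golf R=golf -> agree -> golf

Answer: golf
foxtrot
india
hotel
echo
kilo
juliet
golf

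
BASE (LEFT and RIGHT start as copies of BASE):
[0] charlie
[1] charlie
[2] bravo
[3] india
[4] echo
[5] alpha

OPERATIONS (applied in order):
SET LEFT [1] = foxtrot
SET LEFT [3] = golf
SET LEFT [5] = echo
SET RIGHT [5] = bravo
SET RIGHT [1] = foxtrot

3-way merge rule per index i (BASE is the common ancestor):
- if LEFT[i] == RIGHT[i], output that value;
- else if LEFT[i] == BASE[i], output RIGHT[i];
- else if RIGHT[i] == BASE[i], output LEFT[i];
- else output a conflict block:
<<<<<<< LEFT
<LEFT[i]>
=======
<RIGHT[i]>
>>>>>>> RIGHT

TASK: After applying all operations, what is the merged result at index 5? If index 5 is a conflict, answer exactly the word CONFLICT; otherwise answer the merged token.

Answer: CONFLICT

Derivation:
Final LEFT:  [charlie, foxtrot, bravo, golf, echo, echo]
Final RIGHT: [charlie, foxtrot, bravo, india, echo, bravo]
i=0: L=charlie R=charlie -> agree -> charlie
i=1: L=foxtrot R=foxtrot -> agree -> foxtrot
i=2: L=bravo R=bravo -> agree -> bravo
i=3: L=golf, R=india=BASE -> take LEFT -> golf
i=4: L=echo R=echo -> agree -> echo
i=5: BASE=alpha L=echo R=bravo all differ -> CONFLICT
Index 5 -> CONFLICT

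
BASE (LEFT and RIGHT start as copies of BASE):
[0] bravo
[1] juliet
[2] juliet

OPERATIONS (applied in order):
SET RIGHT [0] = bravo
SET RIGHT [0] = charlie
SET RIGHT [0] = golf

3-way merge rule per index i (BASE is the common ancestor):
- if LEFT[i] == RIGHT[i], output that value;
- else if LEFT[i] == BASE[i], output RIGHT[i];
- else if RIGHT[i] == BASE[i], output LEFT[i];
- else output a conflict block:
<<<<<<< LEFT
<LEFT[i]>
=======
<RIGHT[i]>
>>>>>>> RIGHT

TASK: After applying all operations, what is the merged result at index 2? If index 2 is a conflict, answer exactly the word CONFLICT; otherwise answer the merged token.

Answer: juliet

Derivation:
Final LEFT:  [bravo, juliet, juliet]
Final RIGHT: [golf, juliet, juliet]
i=0: L=bravo=BASE, R=golf -> take RIGHT -> golf
i=1: L=juliet R=juliet -> agree -> juliet
i=2: L=juliet R=juliet -> agree -> juliet
Index 2 -> juliet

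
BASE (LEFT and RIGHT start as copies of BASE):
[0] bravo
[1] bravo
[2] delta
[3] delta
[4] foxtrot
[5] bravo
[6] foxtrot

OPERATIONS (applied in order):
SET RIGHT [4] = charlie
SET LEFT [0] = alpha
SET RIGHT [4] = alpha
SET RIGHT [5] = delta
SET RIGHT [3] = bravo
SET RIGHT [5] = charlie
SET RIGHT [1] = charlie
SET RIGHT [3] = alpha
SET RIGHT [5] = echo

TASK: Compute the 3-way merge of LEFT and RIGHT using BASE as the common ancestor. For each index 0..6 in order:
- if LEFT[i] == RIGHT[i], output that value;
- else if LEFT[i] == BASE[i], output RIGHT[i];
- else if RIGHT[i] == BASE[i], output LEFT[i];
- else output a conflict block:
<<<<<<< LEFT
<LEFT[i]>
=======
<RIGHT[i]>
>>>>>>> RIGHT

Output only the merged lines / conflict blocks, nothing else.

Answer: alpha
charlie
delta
alpha
alpha
echo
foxtrot

Derivation:
Final LEFT:  [alpha, bravo, delta, delta, foxtrot, bravo, foxtrot]
Final RIGHT: [bravo, charlie, delta, alpha, alpha, echo, foxtrot]
i=0: L=alpha, R=bravo=BASE -> take LEFT -> alpha
i=1: L=bravo=BASE, R=charlie -> take RIGHT -> charlie
i=2: L=delta R=delta -> agree -> delta
i=3: L=delta=BASE, R=alpha -> take RIGHT -> alpha
i=4: L=foxtrot=BASE, R=alpha -> take RIGHT -> alpha
i=5: L=bravo=BASE, R=echo -> take RIGHT -> echo
i=6: L=foxtrot R=foxtrot -> agree -> foxtrot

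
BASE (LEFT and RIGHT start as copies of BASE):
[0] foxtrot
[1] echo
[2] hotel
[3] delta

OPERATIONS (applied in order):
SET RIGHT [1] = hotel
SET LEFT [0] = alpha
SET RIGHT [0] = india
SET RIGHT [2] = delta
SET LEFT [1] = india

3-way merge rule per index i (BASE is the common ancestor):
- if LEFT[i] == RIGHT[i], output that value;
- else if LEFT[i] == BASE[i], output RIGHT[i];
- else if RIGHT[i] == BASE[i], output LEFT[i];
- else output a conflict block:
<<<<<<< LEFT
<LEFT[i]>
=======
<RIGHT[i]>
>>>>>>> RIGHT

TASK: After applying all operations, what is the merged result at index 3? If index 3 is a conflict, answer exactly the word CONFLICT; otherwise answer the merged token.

Answer: delta

Derivation:
Final LEFT:  [alpha, india, hotel, delta]
Final RIGHT: [india, hotel, delta, delta]
i=0: BASE=foxtrot L=alpha R=india all differ -> CONFLICT
i=1: BASE=echo L=india R=hotel all differ -> CONFLICT
i=2: L=hotel=BASE, R=delta -> take RIGHT -> delta
i=3: L=delta R=delta -> agree -> delta
Index 3 -> delta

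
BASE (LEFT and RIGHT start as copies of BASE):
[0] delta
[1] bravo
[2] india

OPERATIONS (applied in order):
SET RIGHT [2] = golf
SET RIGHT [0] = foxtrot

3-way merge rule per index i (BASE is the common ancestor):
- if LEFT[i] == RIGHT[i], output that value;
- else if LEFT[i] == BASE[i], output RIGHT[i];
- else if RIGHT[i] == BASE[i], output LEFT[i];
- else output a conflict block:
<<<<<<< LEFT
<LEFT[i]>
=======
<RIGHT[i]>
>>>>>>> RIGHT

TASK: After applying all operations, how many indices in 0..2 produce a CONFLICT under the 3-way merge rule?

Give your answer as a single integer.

Final LEFT:  [delta, bravo, india]
Final RIGHT: [foxtrot, bravo, golf]
i=0: L=delta=BASE, R=foxtrot -> take RIGHT -> foxtrot
i=1: L=bravo R=bravo -> agree -> bravo
i=2: L=india=BASE, R=golf -> take RIGHT -> golf
Conflict count: 0

Answer: 0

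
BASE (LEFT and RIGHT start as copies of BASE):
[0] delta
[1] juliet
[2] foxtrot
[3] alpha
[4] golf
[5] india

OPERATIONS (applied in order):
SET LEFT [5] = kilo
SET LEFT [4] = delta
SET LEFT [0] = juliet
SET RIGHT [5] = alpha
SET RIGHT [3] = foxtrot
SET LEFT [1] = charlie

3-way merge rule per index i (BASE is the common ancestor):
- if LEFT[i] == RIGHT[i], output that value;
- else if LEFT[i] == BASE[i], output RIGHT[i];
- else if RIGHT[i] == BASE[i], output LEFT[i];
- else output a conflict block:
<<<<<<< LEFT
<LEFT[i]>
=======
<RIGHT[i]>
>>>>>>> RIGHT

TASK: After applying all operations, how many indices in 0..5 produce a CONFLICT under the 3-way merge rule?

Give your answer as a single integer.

Answer: 1

Derivation:
Final LEFT:  [juliet, charlie, foxtrot, alpha, delta, kilo]
Final RIGHT: [delta, juliet, foxtrot, foxtrot, golf, alpha]
i=0: L=juliet, R=delta=BASE -> take LEFT -> juliet
i=1: L=charlie, R=juliet=BASE -> take LEFT -> charlie
i=2: L=foxtrot R=foxtrot -> agree -> foxtrot
i=3: L=alpha=BASE, R=foxtrot -> take RIGHT -> foxtrot
i=4: L=delta, R=golf=BASE -> take LEFT -> delta
i=5: BASE=india L=kilo R=alpha all differ -> CONFLICT
Conflict count: 1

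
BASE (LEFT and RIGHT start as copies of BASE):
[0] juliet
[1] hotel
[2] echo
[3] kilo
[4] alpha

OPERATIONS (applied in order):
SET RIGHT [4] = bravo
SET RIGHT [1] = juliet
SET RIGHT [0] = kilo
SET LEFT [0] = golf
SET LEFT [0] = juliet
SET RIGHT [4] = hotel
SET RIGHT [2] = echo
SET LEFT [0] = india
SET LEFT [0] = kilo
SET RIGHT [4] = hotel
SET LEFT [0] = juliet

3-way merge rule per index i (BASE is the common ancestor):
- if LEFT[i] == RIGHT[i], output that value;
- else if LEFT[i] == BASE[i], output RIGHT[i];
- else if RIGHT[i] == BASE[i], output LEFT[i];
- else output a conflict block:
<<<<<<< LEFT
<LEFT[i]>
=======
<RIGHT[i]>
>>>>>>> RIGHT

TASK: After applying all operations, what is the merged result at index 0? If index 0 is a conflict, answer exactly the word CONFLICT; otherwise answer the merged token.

Final LEFT:  [juliet, hotel, echo, kilo, alpha]
Final RIGHT: [kilo, juliet, echo, kilo, hotel]
i=0: L=juliet=BASE, R=kilo -> take RIGHT -> kilo
i=1: L=hotel=BASE, R=juliet -> take RIGHT -> juliet
i=2: L=echo R=echo -> agree -> echo
i=3: L=kilo R=kilo -> agree -> kilo
i=4: L=alpha=BASE, R=hotel -> take RIGHT -> hotel
Index 0 -> kilo

Answer: kilo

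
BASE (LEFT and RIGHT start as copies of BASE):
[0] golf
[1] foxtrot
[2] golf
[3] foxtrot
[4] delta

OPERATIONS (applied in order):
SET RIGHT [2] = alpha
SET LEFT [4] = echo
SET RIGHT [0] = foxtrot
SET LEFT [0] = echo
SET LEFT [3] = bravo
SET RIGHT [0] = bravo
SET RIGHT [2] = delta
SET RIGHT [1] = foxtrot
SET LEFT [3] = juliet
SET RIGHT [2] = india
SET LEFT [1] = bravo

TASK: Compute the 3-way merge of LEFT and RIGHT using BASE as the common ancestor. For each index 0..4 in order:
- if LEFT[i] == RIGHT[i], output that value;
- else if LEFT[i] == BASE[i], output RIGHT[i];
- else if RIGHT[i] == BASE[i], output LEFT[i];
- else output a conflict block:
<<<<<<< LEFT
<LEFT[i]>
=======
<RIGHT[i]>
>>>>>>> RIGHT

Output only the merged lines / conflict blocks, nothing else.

Answer: <<<<<<< LEFT
echo
=======
bravo
>>>>>>> RIGHT
bravo
india
juliet
echo

Derivation:
Final LEFT:  [echo, bravo, golf, juliet, echo]
Final RIGHT: [bravo, foxtrot, india, foxtrot, delta]
i=0: BASE=golf L=echo R=bravo all differ -> CONFLICT
i=1: L=bravo, R=foxtrot=BASE -> take LEFT -> bravo
i=2: L=golf=BASE, R=india -> take RIGHT -> india
i=3: L=juliet, R=foxtrot=BASE -> take LEFT -> juliet
i=4: L=echo, R=delta=BASE -> take LEFT -> echo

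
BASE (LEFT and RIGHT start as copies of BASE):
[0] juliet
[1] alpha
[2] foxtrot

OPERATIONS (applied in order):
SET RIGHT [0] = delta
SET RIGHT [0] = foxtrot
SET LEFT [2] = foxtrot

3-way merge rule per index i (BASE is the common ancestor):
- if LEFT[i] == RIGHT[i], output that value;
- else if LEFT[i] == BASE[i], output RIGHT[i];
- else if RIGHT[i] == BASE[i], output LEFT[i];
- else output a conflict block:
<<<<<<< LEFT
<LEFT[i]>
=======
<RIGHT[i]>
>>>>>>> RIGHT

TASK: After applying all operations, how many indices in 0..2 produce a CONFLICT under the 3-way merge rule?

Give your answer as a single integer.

Answer: 0

Derivation:
Final LEFT:  [juliet, alpha, foxtrot]
Final RIGHT: [foxtrot, alpha, foxtrot]
i=0: L=juliet=BASE, R=foxtrot -> take RIGHT -> foxtrot
i=1: L=alpha R=alpha -> agree -> alpha
i=2: L=foxtrot R=foxtrot -> agree -> foxtrot
Conflict count: 0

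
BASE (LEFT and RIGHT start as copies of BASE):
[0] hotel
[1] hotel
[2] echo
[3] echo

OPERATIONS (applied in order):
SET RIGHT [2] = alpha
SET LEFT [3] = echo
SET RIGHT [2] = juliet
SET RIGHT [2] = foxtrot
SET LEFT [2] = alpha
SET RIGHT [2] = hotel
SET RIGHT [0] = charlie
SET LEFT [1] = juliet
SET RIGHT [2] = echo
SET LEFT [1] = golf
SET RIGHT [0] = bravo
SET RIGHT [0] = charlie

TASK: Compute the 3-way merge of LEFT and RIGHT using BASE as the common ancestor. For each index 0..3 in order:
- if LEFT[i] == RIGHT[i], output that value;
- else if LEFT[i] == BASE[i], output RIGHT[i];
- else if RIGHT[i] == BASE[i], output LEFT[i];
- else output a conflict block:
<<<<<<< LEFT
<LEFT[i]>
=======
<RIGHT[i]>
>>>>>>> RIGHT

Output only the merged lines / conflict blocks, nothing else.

Answer: charlie
golf
alpha
echo

Derivation:
Final LEFT:  [hotel, golf, alpha, echo]
Final RIGHT: [charlie, hotel, echo, echo]
i=0: L=hotel=BASE, R=charlie -> take RIGHT -> charlie
i=1: L=golf, R=hotel=BASE -> take LEFT -> golf
i=2: L=alpha, R=echo=BASE -> take LEFT -> alpha
i=3: L=echo R=echo -> agree -> echo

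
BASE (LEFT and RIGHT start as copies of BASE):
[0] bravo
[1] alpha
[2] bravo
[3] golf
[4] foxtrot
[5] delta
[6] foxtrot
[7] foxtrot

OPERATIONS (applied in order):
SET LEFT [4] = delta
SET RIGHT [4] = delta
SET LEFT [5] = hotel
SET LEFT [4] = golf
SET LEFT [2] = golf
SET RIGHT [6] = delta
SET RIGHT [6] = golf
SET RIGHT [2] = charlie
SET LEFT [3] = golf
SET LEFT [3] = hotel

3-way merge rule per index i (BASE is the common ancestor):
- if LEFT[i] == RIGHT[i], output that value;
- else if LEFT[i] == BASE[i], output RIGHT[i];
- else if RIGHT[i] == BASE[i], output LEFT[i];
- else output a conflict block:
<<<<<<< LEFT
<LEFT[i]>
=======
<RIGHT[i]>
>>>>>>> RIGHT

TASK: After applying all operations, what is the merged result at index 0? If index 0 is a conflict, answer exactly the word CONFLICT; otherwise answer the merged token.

Final LEFT:  [bravo, alpha, golf, hotel, golf, hotel, foxtrot, foxtrot]
Final RIGHT: [bravo, alpha, charlie, golf, delta, delta, golf, foxtrot]
i=0: L=bravo R=bravo -> agree -> bravo
i=1: L=alpha R=alpha -> agree -> alpha
i=2: BASE=bravo L=golf R=charlie all differ -> CONFLICT
i=3: L=hotel, R=golf=BASE -> take LEFT -> hotel
i=4: BASE=foxtrot L=golf R=delta all differ -> CONFLICT
i=5: L=hotel, R=delta=BASE -> take LEFT -> hotel
i=6: L=foxtrot=BASE, R=golf -> take RIGHT -> golf
i=7: L=foxtrot R=foxtrot -> agree -> foxtrot
Index 0 -> bravo

Answer: bravo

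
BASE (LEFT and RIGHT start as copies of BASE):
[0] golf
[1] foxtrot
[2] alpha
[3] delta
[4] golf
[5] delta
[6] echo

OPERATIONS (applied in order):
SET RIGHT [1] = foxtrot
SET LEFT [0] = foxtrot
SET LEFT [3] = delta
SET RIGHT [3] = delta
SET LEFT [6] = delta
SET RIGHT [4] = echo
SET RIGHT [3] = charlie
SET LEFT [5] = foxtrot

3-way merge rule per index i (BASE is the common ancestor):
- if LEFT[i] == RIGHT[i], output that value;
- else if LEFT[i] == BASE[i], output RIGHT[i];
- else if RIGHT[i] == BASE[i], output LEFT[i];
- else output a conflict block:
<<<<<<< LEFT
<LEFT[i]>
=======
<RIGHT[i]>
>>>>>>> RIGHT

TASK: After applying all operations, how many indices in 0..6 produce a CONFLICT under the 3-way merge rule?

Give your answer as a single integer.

Answer: 0

Derivation:
Final LEFT:  [foxtrot, foxtrot, alpha, delta, golf, foxtrot, delta]
Final RIGHT: [golf, foxtrot, alpha, charlie, echo, delta, echo]
i=0: L=foxtrot, R=golf=BASE -> take LEFT -> foxtrot
i=1: L=foxtrot R=foxtrot -> agree -> foxtrot
i=2: L=alpha R=alpha -> agree -> alpha
i=3: L=delta=BASE, R=charlie -> take RIGHT -> charlie
i=4: L=golf=BASE, R=echo -> take RIGHT -> echo
i=5: L=foxtrot, R=delta=BASE -> take LEFT -> foxtrot
i=6: L=delta, R=echo=BASE -> take LEFT -> delta
Conflict count: 0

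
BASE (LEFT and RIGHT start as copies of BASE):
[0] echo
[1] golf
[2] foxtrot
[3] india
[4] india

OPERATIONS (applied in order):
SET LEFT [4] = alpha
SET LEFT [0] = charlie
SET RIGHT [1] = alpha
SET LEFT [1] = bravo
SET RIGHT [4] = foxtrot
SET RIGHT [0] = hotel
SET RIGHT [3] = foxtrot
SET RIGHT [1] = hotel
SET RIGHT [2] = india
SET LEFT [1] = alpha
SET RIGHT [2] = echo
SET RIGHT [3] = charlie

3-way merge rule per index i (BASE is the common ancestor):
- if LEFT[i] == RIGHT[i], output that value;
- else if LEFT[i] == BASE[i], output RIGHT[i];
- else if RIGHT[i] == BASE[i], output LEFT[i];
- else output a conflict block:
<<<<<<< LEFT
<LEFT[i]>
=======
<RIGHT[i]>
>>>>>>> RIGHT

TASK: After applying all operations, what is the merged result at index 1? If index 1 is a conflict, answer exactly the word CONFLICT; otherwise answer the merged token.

Answer: CONFLICT

Derivation:
Final LEFT:  [charlie, alpha, foxtrot, india, alpha]
Final RIGHT: [hotel, hotel, echo, charlie, foxtrot]
i=0: BASE=echo L=charlie R=hotel all differ -> CONFLICT
i=1: BASE=golf L=alpha R=hotel all differ -> CONFLICT
i=2: L=foxtrot=BASE, R=echo -> take RIGHT -> echo
i=3: L=india=BASE, R=charlie -> take RIGHT -> charlie
i=4: BASE=india L=alpha R=foxtrot all differ -> CONFLICT
Index 1 -> CONFLICT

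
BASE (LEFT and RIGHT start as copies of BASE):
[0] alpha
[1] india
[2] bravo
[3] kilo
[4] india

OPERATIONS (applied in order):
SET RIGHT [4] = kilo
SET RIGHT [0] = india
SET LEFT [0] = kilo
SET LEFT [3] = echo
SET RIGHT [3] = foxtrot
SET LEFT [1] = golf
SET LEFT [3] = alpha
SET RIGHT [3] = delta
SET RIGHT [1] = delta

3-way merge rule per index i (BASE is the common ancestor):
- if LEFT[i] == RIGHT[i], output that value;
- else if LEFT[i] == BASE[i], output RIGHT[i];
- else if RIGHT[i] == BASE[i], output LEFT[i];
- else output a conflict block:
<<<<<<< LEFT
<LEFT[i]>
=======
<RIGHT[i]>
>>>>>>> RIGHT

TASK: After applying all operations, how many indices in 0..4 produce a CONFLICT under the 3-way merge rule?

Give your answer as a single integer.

Answer: 3

Derivation:
Final LEFT:  [kilo, golf, bravo, alpha, india]
Final RIGHT: [india, delta, bravo, delta, kilo]
i=0: BASE=alpha L=kilo R=india all differ -> CONFLICT
i=1: BASE=india L=golf R=delta all differ -> CONFLICT
i=2: L=bravo R=bravo -> agree -> bravo
i=3: BASE=kilo L=alpha R=delta all differ -> CONFLICT
i=4: L=india=BASE, R=kilo -> take RIGHT -> kilo
Conflict count: 3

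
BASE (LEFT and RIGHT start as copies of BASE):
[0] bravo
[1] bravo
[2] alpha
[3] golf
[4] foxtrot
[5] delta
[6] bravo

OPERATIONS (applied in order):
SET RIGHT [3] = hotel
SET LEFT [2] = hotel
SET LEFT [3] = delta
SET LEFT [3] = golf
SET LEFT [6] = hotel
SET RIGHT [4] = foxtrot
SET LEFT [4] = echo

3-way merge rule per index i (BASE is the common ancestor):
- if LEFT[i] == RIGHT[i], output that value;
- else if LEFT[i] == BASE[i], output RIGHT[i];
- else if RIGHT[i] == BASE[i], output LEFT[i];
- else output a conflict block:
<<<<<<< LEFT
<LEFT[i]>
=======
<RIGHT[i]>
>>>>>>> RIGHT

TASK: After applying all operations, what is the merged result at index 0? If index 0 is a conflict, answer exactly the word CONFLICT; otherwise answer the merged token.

Answer: bravo

Derivation:
Final LEFT:  [bravo, bravo, hotel, golf, echo, delta, hotel]
Final RIGHT: [bravo, bravo, alpha, hotel, foxtrot, delta, bravo]
i=0: L=bravo R=bravo -> agree -> bravo
i=1: L=bravo R=bravo -> agree -> bravo
i=2: L=hotel, R=alpha=BASE -> take LEFT -> hotel
i=3: L=golf=BASE, R=hotel -> take RIGHT -> hotel
i=4: L=echo, R=foxtrot=BASE -> take LEFT -> echo
i=5: L=delta R=delta -> agree -> delta
i=6: L=hotel, R=bravo=BASE -> take LEFT -> hotel
Index 0 -> bravo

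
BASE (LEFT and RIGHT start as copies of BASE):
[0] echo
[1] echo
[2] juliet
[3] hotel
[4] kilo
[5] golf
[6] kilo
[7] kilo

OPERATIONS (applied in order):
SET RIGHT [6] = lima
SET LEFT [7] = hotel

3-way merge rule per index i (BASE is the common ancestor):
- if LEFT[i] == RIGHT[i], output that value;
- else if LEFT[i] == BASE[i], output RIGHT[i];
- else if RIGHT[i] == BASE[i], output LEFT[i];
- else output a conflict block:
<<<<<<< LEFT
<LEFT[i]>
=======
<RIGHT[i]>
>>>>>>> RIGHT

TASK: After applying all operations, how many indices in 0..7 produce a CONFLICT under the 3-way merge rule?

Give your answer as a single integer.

Final LEFT:  [echo, echo, juliet, hotel, kilo, golf, kilo, hotel]
Final RIGHT: [echo, echo, juliet, hotel, kilo, golf, lima, kilo]
i=0: L=echo R=echo -> agree -> echo
i=1: L=echo R=echo -> agree -> echo
i=2: L=juliet R=juliet -> agree -> juliet
i=3: L=hotel R=hotel -> agree -> hotel
i=4: L=kilo R=kilo -> agree -> kilo
i=5: L=golf R=golf -> agree -> golf
i=6: L=kilo=BASE, R=lima -> take RIGHT -> lima
i=7: L=hotel, R=kilo=BASE -> take LEFT -> hotel
Conflict count: 0

Answer: 0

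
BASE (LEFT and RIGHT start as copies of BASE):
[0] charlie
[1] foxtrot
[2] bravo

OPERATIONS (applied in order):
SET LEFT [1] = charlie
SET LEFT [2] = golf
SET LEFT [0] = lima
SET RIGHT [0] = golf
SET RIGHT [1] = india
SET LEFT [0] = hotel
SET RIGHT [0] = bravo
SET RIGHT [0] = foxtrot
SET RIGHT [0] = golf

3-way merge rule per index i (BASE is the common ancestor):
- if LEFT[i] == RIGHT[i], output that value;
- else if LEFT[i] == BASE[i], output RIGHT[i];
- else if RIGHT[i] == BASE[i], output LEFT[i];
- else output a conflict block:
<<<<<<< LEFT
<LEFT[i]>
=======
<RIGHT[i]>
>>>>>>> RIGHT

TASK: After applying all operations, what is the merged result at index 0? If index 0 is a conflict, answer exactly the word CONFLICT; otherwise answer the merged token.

Answer: CONFLICT

Derivation:
Final LEFT:  [hotel, charlie, golf]
Final RIGHT: [golf, india, bravo]
i=0: BASE=charlie L=hotel R=golf all differ -> CONFLICT
i=1: BASE=foxtrot L=charlie R=india all differ -> CONFLICT
i=2: L=golf, R=bravo=BASE -> take LEFT -> golf
Index 0 -> CONFLICT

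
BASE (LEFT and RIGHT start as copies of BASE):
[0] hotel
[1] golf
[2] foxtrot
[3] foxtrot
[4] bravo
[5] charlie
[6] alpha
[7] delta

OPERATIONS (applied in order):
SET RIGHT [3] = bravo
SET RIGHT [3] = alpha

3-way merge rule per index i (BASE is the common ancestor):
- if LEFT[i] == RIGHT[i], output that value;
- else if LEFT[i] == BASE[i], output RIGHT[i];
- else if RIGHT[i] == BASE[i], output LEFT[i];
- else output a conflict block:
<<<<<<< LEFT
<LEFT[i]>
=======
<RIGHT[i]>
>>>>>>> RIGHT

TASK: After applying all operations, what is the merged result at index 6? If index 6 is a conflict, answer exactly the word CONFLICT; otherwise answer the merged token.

Final LEFT:  [hotel, golf, foxtrot, foxtrot, bravo, charlie, alpha, delta]
Final RIGHT: [hotel, golf, foxtrot, alpha, bravo, charlie, alpha, delta]
i=0: L=hotel R=hotel -> agree -> hotel
i=1: L=golf R=golf -> agree -> golf
i=2: L=foxtrot R=foxtrot -> agree -> foxtrot
i=3: L=foxtrot=BASE, R=alpha -> take RIGHT -> alpha
i=4: L=bravo R=bravo -> agree -> bravo
i=5: L=charlie R=charlie -> agree -> charlie
i=6: L=alpha R=alpha -> agree -> alpha
i=7: L=delta R=delta -> agree -> delta
Index 6 -> alpha

Answer: alpha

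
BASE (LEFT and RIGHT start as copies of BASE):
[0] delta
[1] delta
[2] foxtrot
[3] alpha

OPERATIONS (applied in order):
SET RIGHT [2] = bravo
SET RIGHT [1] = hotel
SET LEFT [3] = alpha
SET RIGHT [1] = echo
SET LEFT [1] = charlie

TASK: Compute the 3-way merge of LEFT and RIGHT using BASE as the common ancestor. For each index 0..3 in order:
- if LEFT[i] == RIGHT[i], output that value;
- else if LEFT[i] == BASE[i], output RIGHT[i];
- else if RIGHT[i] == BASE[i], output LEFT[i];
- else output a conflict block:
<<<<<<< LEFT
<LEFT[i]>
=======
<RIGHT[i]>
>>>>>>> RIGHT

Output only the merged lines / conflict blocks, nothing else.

Answer: delta
<<<<<<< LEFT
charlie
=======
echo
>>>>>>> RIGHT
bravo
alpha

Derivation:
Final LEFT:  [delta, charlie, foxtrot, alpha]
Final RIGHT: [delta, echo, bravo, alpha]
i=0: L=delta R=delta -> agree -> delta
i=1: BASE=delta L=charlie R=echo all differ -> CONFLICT
i=2: L=foxtrot=BASE, R=bravo -> take RIGHT -> bravo
i=3: L=alpha R=alpha -> agree -> alpha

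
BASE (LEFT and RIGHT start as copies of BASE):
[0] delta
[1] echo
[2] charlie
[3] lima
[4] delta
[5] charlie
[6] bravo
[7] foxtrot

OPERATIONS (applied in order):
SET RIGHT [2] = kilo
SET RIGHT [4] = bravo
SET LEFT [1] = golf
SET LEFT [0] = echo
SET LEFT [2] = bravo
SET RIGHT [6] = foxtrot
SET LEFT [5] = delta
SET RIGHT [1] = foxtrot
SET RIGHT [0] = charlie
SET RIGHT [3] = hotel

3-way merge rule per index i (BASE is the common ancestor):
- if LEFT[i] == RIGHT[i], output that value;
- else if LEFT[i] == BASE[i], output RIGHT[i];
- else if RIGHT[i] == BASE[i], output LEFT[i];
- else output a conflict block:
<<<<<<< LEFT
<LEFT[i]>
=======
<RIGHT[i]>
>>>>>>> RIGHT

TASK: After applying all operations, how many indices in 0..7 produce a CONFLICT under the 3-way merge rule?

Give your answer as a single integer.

Final LEFT:  [echo, golf, bravo, lima, delta, delta, bravo, foxtrot]
Final RIGHT: [charlie, foxtrot, kilo, hotel, bravo, charlie, foxtrot, foxtrot]
i=0: BASE=delta L=echo R=charlie all differ -> CONFLICT
i=1: BASE=echo L=golf R=foxtrot all differ -> CONFLICT
i=2: BASE=charlie L=bravo R=kilo all differ -> CONFLICT
i=3: L=lima=BASE, R=hotel -> take RIGHT -> hotel
i=4: L=delta=BASE, R=bravo -> take RIGHT -> bravo
i=5: L=delta, R=charlie=BASE -> take LEFT -> delta
i=6: L=bravo=BASE, R=foxtrot -> take RIGHT -> foxtrot
i=7: L=foxtrot R=foxtrot -> agree -> foxtrot
Conflict count: 3

Answer: 3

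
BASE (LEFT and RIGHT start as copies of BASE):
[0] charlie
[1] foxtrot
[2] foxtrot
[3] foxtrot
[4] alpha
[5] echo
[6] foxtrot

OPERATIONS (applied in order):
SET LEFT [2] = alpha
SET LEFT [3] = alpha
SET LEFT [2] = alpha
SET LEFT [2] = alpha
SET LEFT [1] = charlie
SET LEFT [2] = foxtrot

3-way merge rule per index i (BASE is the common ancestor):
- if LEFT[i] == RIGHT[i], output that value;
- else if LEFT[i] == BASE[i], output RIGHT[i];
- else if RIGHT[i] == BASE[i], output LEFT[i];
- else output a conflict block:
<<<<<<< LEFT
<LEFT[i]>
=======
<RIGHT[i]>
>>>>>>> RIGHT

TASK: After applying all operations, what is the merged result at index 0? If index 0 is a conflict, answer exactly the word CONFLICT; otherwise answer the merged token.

Answer: charlie

Derivation:
Final LEFT:  [charlie, charlie, foxtrot, alpha, alpha, echo, foxtrot]
Final RIGHT: [charlie, foxtrot, foxtrot, foxtrot, alpha, echo, foxtrot]
i=0: L=charlie R=charlie -> agree -> charlie
i=1: L=charlie, R=foxtrot=BASE -> take LEFT -> charlie
i=2: L=foxtrot R=foxtrot -> agree -> foxtrot
i=3: L=alpha, R=foxtrot=BASE -> take LEFT -> alpha
i=4: L=alpha R=alpha -> agree -> alpha
i=5: L=echo R=echo -> agree -> echo
i=6: L=foxtrot R=foxtrot -> agree -> foxtrot
Index 0 -> charlie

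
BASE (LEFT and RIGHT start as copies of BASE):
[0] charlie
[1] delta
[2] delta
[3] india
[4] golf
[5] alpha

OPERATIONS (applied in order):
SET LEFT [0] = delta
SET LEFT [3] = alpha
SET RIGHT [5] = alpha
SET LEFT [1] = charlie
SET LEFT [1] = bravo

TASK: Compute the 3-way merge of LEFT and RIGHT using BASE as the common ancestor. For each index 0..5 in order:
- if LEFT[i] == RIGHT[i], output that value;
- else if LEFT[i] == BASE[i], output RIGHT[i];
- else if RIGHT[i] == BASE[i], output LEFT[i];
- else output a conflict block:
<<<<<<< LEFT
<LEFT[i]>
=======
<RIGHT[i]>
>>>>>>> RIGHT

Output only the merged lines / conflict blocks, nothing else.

Answer: delta
bravo
delta
alpha
golf
alpha

Derivation:
Final LEFT:  [delta, bravo, delta, alpha, golf, alpha]
Final RIGHT: [charlie, delta, delta, india, golf, alpha]
i=0: L=delta, R=charlie=BASE -> take LEFT -> delta
i=1: L=bravo, R=delta=BASE -> take LEFT -> bravo
i=2: L=delta R=delta -> agree -> delta
i=3: L=alpha, R=india=BASE -> take LEFT -> alpha
i=4: L=golf R=golf -> agree -> golf
i=5: L=alpha R=alpha -> agree -> alpha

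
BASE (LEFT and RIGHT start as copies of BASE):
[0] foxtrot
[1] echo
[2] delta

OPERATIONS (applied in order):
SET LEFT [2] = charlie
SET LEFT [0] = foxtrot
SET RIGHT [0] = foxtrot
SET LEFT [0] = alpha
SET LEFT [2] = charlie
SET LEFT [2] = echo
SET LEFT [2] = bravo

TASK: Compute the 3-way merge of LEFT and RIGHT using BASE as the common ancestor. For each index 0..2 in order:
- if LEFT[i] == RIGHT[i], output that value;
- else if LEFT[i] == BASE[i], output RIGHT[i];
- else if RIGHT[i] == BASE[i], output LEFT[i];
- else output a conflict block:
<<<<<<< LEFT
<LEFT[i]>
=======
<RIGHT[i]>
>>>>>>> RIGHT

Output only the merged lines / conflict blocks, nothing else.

Answer: alpha
echo
bravo

Derivation:
Final LEFT:  [alpha, echo, bravo]
Final RIGHT: [foxtrot, echo, delta]
i=0: L=alpha, R=foxtrot=BASE -> take LEFT -> alpha
i=1: L=echo R=echo -> agree -> echo
i=2: L=bravo, R=delta=BASE -> take LEFT -> bravo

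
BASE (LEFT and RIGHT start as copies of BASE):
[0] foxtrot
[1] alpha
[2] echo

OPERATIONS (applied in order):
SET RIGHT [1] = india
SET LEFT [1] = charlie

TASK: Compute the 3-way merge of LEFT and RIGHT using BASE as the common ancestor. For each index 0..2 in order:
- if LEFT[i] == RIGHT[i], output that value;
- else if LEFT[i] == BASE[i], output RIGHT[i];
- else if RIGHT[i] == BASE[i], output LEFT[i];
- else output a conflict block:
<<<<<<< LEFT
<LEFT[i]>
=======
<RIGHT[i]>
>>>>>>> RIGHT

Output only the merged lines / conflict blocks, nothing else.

Answer: foxtrot
<<<<<<< LEFT
charlie
=======
india
>>>>>>> RIGHT
echo

Derivation:
Final LEFT:  [foxtrot, charlie, echo]
Final RIGHT: [foxtrot, india, echo]
i=0: L=foxtrot R=foxtrot -> agree -> foxtrot
i=1: BASE=alpha L=charlie R=india all differ -> CONFLICT
i=2: L=echo R=echo -> agree -> echo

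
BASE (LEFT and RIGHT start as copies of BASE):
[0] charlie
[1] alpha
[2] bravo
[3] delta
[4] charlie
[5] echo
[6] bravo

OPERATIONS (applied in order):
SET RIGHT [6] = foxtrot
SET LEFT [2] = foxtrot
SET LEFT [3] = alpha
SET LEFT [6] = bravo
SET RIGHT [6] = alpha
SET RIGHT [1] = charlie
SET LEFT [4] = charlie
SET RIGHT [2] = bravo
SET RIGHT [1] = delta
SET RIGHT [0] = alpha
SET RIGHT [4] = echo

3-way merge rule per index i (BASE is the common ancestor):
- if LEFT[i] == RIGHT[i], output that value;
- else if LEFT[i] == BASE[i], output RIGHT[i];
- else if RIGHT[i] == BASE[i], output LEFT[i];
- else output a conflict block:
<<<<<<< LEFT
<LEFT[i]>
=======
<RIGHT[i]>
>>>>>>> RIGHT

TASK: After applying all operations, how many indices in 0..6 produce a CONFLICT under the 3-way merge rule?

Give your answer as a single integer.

Answer: 0

Derivation:
Final LEFT:  [charlie, alpha, foxtrot, alpha, charlie, echo, bravo]
Final RIGHT: [alpha, delta, bravo, delta, echo, echo, alpha]
i=0: L=charlie=BASE, R=alpha -> take RIGHT -> alpha
i=1: L=alpha=BASE, R=delta -> take RIGHT -> delta
i=2: L=foxtrot, R=bravo=BASE -> take LEFT -> foxtrot
i=3: L=alpha, R=delta=BASE -> take LEFT -> alpha
i=4: L=charlie=BASE, R=echo -> take RIGHT -> echo
i=5: L=echo R=echo -> agree -> echo
i=6: L=bravo=BASE, R=alpha -> take RIGHT -> alpha
Conflict count: 0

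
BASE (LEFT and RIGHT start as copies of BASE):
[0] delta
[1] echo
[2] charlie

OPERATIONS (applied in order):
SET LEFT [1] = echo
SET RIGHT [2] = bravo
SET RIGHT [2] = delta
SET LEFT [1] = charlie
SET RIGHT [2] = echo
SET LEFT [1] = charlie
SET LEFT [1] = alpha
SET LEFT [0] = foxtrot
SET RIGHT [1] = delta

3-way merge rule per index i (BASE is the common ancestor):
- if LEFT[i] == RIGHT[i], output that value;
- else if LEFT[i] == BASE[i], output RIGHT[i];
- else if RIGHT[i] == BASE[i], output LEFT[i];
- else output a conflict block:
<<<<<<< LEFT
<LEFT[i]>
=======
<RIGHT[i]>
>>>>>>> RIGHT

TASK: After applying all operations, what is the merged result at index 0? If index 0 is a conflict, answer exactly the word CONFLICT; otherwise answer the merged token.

Answer: foxtrot

Derivation:
Final LEFT:  [foxtrot, alpha, charlie]
Final RIGHT: [delta, delta, echo]
i=0: L=foxtrot, R=delta=BASE -> take LEFT -> foxtrot
i=1: BASE=echo L=alpha R=delta all differ -> CONFLICT
i=2: L=charlie=BASE, R=echo -> take RIGHT -> echo
Index 0 -> foxtrot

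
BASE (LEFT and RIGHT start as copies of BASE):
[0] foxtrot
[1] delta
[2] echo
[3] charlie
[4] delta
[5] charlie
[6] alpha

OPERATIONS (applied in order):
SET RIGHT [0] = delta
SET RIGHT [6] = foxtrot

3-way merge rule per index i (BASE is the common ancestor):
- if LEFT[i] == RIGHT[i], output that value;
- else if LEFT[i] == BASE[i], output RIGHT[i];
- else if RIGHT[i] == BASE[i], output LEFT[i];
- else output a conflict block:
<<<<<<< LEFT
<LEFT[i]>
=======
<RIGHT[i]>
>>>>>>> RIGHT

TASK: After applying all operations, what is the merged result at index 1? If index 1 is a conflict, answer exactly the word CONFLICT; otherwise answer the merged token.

Answer: delta

Derivation:
Final LEFT:  [foxtrot, delta, echo, charlie, delta, charlie, alpha]
Final RIGHT: [delta, delta, echo, charlie, delta, charlie, foxtrot]
i=0: L=foxtrot=BASE, R=delta -> take RIGHT -> delta
i=1: L=delta R=delta -> agree -> delta
i=2: L=echo R=echo -> agree -> echo
i=3: L=charlie R=charlie -> agree -> charlie
i=4: L=delta R=delta -> agree -> delta
i=5: L=charlie R=charlie -> agree -> charlie
i=6: L=alpha=BASE, R=foxtrot -> take RIGHT -> foxtrot
Index 1 -> delta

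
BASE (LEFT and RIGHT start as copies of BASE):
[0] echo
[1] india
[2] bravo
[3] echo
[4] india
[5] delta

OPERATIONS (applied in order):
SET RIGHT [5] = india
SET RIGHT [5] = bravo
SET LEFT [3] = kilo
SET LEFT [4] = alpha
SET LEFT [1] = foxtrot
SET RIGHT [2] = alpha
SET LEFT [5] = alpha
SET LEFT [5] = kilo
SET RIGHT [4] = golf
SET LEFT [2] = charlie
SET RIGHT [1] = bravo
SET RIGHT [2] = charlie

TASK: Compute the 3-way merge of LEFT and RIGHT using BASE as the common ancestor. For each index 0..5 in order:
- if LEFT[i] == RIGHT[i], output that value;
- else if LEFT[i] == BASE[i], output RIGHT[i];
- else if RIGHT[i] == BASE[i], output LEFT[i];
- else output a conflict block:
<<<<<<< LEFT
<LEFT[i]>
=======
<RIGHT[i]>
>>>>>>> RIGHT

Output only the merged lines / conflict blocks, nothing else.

Final LEFT:  [echo, foxtrot, charlie, kilo, alpha, kilo]
Final RIGHT: [echo, bravo, charlie, echo, golf, bravo]
i=0: L=echo R=echo -> agree -> echo
i=1: BASE=india L=foxtrot R=bravo all differ -> CONFLICT
i=2: L=charlie R=charlie -> agree -> charlie
i=3: L=kilo, R=echo=BASE -> take LEFT -> kilo
i=4: BASE=india L=alpha R=golf all differ -> CONFLICT
i=5: BASE=delta L=kilo R=bravo all differ -> CONFLICT

Answer: echo
<<<<<<< LEFT
foxtrot
=======
bravo
>>>>>>> RIGHT
charlie
kilo
<<<<<<< LEFT
alpha
=======
golf
>>>>>>> RIGHT
<<<<<<< LEFT
kilo
=======
bravo
>>>>>>> RIGHT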